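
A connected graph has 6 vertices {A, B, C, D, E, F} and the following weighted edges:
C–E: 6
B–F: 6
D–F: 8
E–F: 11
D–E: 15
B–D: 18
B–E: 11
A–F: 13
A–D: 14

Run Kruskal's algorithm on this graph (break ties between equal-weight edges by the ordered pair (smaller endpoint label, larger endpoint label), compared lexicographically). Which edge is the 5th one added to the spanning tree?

Kruskal's algorithm — process edges by increasing weight (ties by edge label):
B–F (6): add — endpoints in different components.
C–E (6): add — endpoints in different components.
D–F (8): add — endpoints in different components.
B–E (11): add — endpoints in different components.
E–F (11): skip — E and F already connected.
A–F (13): add — endpoints in different components.
The 5th edge added is A–F.

A-F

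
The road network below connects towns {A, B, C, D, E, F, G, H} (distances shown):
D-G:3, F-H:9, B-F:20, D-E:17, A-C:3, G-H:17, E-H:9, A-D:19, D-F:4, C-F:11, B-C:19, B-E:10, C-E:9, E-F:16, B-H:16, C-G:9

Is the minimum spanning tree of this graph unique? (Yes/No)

No

Sort edges by weight, then run Kruskal:
A-C (3): add — endpoints in different components.
D-G (3): add — endpoints in different components.
D-F (4): add — endpoints in different components.
C-E (9): add — endpoints in different components.
C-G (9): add — endpoints in different components.
E-H (9): add — endpoints in different components.
F-H (9): skip — F and H already connected.
B-E (10): add — endpoints in different components.
Non-tree edge F-H has weight 9, equal to the heaviest edge on its tree cycle — swapping gives another MST of the same weight. Not unique.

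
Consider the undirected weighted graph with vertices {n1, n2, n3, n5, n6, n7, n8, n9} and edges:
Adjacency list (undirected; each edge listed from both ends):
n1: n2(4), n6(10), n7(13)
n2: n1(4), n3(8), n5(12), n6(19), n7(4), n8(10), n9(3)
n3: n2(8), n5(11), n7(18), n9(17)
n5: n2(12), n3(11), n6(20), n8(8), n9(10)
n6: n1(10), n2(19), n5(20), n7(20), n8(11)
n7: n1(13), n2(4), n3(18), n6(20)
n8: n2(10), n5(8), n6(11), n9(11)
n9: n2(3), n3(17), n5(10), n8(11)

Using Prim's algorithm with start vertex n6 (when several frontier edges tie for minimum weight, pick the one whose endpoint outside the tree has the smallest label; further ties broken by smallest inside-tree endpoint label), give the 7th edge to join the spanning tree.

n5-n8

Prim's algorithm from n6:
Step 1: cheapest edge leaving the tree is n1—n6 (10); add n1.
Step 2: cheapest edge leaving the tree is n1—n2 (4); add n2.
Step 3: cheapest edge leaving the tree is n2—n9 (3); add n9.
Step 4: cheapest edge leaving the tree is n2—n7 (4); add n7.
Step 5: cheapest edge leaving the tree is n2—n3 (8); add n3.
Step 6: cheapest edge leaving the tree is n5—n9 (10); add n5.
Step 7: cheapest edge leaving the tree is n5—n8 (8); add n8.
The 7th edge added is n5—n8.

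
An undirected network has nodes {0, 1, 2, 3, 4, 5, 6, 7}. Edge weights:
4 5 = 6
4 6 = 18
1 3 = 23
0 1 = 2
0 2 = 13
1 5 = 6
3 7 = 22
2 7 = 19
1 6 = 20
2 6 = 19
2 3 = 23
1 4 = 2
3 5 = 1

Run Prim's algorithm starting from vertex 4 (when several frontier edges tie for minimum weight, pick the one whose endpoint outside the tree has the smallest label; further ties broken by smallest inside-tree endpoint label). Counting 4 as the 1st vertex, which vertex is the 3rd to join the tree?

0

Prim's algorithm from 4:
Step 1: cheapest edge leaving the tree is 1 4 (2); add 1.
Step 2: cheapest edge leaving the tree is 0 1 (2); add 0.
Step 3: cheapest edge leaving the tree is 1 5 (6); add 5.
Step 4: cheapest edge leaving the tree is 3 5 (1); add 3.
Step 5: cheapest edge leaving the tree is 0 2 (13); add 2.
Step 6: cheapest edge leaving the tree is 4 6 (18); add 6.
Step 7: cheapest edge leaving the tree is 2 7 (19); add 7.
Vertex order: 4, 1, 0, 5, 3, 2, 6, 7. The 3rd vertex is 0.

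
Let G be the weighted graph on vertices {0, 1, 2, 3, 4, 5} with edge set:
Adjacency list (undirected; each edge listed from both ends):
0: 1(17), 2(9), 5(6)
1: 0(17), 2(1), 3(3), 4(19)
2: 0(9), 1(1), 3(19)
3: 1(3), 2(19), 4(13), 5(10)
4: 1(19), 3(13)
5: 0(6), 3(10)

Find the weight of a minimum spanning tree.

32

Sort edges by weight, then run Kruskal:
1–2 (1): add. Components now {0} {1,2} {3} {4} {5}
1–3 (3): add. Components now {0} {1,2,3} {4} {5}
0–5 (6): add. Components now {0,5} {1,2,3} {4}
0–2 (9): add. Components now {0,1,2,3,5} {4}
3–5 (10): skip — 3 and 5 already connected.
3–4 (13): add. Components now {0,1,2,3,4,5}
MST edges: 1–2, 1–3, 0–5, 0–2, 3–4; total weight 1+3+6+9+13 = 32.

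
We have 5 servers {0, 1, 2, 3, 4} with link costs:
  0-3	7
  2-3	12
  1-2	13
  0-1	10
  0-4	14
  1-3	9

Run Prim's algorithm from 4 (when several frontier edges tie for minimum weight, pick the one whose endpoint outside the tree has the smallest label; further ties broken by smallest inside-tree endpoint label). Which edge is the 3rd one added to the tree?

1-3

Prim, starting at 4.
Step 1: cheapest edge leaving the tree is 0-4 (14); add 0.
Step 2: cheapest edge leaving the tree is 0-3 (7); add 3.
Step 3: cheapest edge leaving the tree is 1-3 (9); add 1.
Step 4: cheapest edge leaving the tree is 2-3 (12); add 2.
The 3rd edge added is 1-3.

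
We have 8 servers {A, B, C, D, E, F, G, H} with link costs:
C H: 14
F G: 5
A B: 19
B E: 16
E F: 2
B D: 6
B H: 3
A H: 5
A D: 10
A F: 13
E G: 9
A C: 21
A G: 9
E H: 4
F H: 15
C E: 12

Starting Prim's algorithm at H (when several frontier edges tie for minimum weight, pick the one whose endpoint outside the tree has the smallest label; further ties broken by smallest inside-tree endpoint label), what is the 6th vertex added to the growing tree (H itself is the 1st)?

Prim, starting at H.
Step 1: cheapest edge leaving the tree is B H (3); add B.
Step 2: cheapest edge leaving the tree is E H (4); add E.
Step 3: cheapest edge leaving the tree is E F (2); add F.
Step 4: cheapest edge leaving the tree is A H (5); add A.
Step 5: cheapest edge leaving the tree is F G (5); add G.
Step 6: cheapest edge leaving the tree is B D (6); add D.
Step 7: cheapest edge leaving the tree is C E (12); add C.
Vertex order: H, B, E, F, A, G, D, C. The 6th vertex is G.

G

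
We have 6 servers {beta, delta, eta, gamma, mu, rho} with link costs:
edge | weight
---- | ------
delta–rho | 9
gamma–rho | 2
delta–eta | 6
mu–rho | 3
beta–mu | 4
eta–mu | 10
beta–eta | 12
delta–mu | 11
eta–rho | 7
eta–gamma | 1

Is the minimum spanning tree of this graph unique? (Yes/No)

Yes

Kruskal: consider edges lightest-first.
eta–gamma (1): add. Components now {rho} {eta,gamma} {mu} {delta} {beta}
gamma–rho (2): add. Components now {eta,gamma,rho} {mu} {delta} {beta}
mu–rho (3): add. Components now {eta,gamma,mu,rho} {delta} {beta}
beta–mu (4): add. Components now {beta,eta,gamma,mu,rho} {delta}
delta–eta (6): add. Components now {beta,delta,eta,gamma,mu,rho}
Every non-tree edge has weight strictly greater than the heaviest edge on the tree path between its endpoints, so the MST is unique.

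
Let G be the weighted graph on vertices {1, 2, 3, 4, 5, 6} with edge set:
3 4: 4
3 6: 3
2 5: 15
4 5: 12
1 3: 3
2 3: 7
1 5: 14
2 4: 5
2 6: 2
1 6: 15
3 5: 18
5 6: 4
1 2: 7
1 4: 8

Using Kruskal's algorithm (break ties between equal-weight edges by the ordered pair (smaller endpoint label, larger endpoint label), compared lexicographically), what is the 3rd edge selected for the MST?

Sort edges by weight, then run Kruskal:
2 6 (2): add. Components now {1} {2,6} {3} {4} {5}
1 3 (3): add. Components now {1,3} {2,6} {4} {5}
3 6 (3): add. Components now {1,2,3,6} {4} {5}
3 4 (4): add. Components now {1,2,3,4,6} {5}
5 6 (4): add. Components now {1,2,3,4,5,6}
The 3rd edge added is 3 6.

3-6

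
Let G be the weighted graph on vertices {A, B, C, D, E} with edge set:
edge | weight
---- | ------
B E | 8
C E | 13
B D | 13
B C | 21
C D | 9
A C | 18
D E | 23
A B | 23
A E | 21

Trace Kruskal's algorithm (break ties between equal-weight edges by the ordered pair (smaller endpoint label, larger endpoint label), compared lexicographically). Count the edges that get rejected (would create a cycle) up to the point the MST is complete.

Sort edges by weight, then run Kruskal:
B E (8): add. Components now {A} {B,E} {C} {D}
C D (9): add. Components now {A} {B,E} {C,D}
B D (13): add. Components now {A} {B,C,D,E}
C E (13): skip — C and E already connected.
A C (18): add. Components now {A,B,C,D,E}
Edges rejected before the tree was complete: 1.

1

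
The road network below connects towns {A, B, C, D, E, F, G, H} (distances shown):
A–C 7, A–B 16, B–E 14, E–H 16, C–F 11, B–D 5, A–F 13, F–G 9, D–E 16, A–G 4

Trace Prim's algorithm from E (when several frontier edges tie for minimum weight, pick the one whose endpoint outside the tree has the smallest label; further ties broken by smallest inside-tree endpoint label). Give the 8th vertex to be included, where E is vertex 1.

H

Prim, starting at E.
Step 1: frontier [B–E 14, D–E 16, E–H 16] → take B–E (14); add B.
Step 2: frontier [B–D 5, A–B 16, D–E 16, E–H 16] → take B–D (5); add D.
Step 3: frontier [A–B 16, E–H 16] → take A–B (16); add A.
Step 4: frontier [A–G 4, A–C 7, A–F 13, E–H 16] → take A–G (4); add G.
Step 5: frontier [A–C 7, A–F 13, E–H 16, F–G 9] → take A–C (7); add C.
Step 6: frontier [A–F 13, C–F 11, E–H 16, F–G 9] → take F–G (9); add F.
Step 7: frontier [E–H 16] → take E–H (16); add H.
Vertex order: E, B, D, A, G, C, F, H. The 8th vertex is H.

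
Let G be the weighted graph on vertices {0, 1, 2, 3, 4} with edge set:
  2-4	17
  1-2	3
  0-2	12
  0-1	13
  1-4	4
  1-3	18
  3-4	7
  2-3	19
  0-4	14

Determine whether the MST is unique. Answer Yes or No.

Kruskal's algorithm — process edges by increasing weight (ties by edge label):
1-2 (3): add. Components now {0} {1,2} {3} {4}
1-4 (4): add. Components now {0} {1,2,4} {3}
3-4 (7): add. Components now {0} {1,2,3,4}
0-2 (12): add. Components now {0,1,2,3,4}
Every non-tree edge has weight strictly greater than the heaviest edge on the tree path between its endpoints, so the MST is unique.

Yes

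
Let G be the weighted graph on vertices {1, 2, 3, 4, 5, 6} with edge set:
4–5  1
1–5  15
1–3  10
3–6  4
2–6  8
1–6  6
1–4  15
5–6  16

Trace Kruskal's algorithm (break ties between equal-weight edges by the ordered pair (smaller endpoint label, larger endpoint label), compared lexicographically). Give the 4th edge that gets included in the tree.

Kruskal: consider edges lightest-first.
4–5 (1): add. Components now {1} {2} {3} {4,5} {6}
3–6 (4): add. Components now {1} {2} {3,6} {4,5}
1–6 (6): add. Components now {1,3,6} {2} {4,5}
2–6 (8): add. Components now {1,2,3,6} {4,5}
1–3 (10): skip — 1 and 3 already connected.
1–4 (15): add. Components now {1,2,3,4,5,6}
The 4th edge added is 2–6.

2-6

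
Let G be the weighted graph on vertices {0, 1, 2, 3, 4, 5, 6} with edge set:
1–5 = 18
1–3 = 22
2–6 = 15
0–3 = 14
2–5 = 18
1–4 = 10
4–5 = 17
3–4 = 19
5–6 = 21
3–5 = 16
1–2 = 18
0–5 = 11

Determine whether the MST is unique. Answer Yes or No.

No

Sort edges by weight, then run Kruskal:
1–4 (10): add. Components now {0} {1,4} {2} {3} {5} {6}
0–5 (11): add. Components now {0,5} {1,4} {2} {3} {6}
0–3 (14): add. Components now {0,3,5} {1,4} {2} {6}
2–6 (15): add. Components now {0,3,5} {1,4} {2,6}
3–5 (16): skip — 3 and 5 already connected.
4–5 (17): add. Components now {0,1,3,4,5} {2,6}
1–2 (18): add. Components now {0,1,2,3,4,5,6}
Non-tree edge 2–5 has weight 18, equal to the heaviest edge on its tree cycle — swapping gives another MST of the same weight. Not unique.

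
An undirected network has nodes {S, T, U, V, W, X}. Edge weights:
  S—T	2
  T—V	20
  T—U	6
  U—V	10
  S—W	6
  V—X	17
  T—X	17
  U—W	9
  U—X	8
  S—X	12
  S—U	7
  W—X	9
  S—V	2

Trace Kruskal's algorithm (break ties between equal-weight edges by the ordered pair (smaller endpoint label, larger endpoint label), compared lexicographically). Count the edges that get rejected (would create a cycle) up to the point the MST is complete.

Kruskal: consider edges lightest-first.
S—T (2): add. Components now {U} {X} {S,T} {V} {W}
S—V (2): add. Components now {U} {X} {S,T,V} {W}
S—W (6): add. Components now {U} {X} {S,T,V,W}
T—U (6): add. Components now {S,T,U,V,W} {X}
S—U (7): skip — U and S already connected.
U—X (8): add. Components now {S,T,U,V,W,X}
Edges rejected before the tree was complete: 1.

1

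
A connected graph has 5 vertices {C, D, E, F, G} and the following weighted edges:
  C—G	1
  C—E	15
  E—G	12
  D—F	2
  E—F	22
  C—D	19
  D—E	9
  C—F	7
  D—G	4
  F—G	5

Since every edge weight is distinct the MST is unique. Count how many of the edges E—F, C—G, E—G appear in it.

1

Kruskal: consider edges lightest-first.
C—G (1): add. Components now {C,G} {D} {E} {F}
D—F (2): add. Components now {C,G} {D,F} {E}
D—G (4): add. Components now {C,D,F,G} {E}
F—G (5): skip — F and G already connected.
C—F (7): skip — C and F already connected.
D—E (9): add. Components now {C,D,E,F,G}
MST edge set: {C—G, D—F, D—G, D—E}.
Of the listed edges, {C—G} are in the MST → 1.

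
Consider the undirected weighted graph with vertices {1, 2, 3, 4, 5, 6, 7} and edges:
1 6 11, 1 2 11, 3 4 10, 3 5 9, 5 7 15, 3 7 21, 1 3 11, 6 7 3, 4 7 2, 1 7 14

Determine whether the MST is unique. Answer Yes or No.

No

Kruskal's algorithm — process edges by increasing weight (ties by edge label):
4 7 (2): add — endpoints in different components.
6 7 (3): add — endpoints in different components.
3 5 (9): add — endpoints in different components.
3 4 (10): add — endpoints in different components.
1 2 (11): add — endpoints in different components.
1 3 (11): add — endpoints in different components.
Non-tree edge 1 6 has weight 11, equal to the heaviest edge on its tree cycle — swapping gives another MST of the same weight. Not unique.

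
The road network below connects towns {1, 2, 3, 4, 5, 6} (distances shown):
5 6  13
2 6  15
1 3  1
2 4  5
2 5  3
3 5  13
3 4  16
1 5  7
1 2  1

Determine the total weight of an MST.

23

Kruskal's algorithm — process edges by increasing weight (ties by edge label):
1 2 (1): add. Components now {1,2} {3} {4} {5} {6}
1 3 (1): add. Components now {1,2,3} {4} {5} {6}
2 5 (3): add. Components now {1,2,3,5} {4} {6}
2 4 (5): add. Components now {1,2,3,4,5} {6}
1 5 (7): skip — 1 and 5 already connected.
3 5 (13): skip — 3 and 5 already connected.
5 6 (13): add. Components now {1,2,3,4,5,6}
MST edges: 1 2, 1 3, 2 5, 2 4, 5 6; total weight 1+1+3+5+13 = 23.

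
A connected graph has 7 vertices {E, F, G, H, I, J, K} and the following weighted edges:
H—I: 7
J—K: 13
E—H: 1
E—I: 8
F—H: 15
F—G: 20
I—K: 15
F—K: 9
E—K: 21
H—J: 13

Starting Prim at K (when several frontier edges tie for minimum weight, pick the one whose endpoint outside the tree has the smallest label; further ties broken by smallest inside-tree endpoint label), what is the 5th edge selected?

H-I

Prim's algorithm from K:
Step 1: cheapest edge leaving the tree is F—K (9); add F.
Step 2: cheapest edge leaving the tree is J—K (13); add J.
Step 3: cheapest edge leaving the tree is H—J (13); add H.
Step 4: cheapest edge leaving the tree is E—H (1); add E.
Step 5: cheapest edge leaving the tree is H—I (7); add I.
Step 6: cheapest edge leaving the tree is F—G (20); add G.
The 5th edge added is H—I.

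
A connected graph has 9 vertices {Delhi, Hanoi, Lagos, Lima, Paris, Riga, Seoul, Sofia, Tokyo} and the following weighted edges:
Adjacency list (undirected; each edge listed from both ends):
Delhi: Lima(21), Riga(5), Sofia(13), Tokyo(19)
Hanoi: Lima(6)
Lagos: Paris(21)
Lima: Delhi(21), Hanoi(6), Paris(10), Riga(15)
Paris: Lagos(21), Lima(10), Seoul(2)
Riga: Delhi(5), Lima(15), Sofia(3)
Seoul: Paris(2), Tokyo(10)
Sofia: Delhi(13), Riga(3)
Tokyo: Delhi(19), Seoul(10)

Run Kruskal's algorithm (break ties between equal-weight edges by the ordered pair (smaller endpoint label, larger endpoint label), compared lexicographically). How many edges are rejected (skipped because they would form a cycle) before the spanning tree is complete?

Sort edges by weight, then run Kruskal:
Paris-Seoul (2): add — endpoints in different components.
Riga-Sofia (3): add — endpoints in different components.
Delhi-Riga (5): add — endpoints in different components.
Hanoi-Lima (6): add — endpoints in different components.
Lima-Paris (10): add — endpoints in different components.
Seoul-Tokyo (10): add — endpoints in different components.
Delhi-Sofia (13): skip — Delhi and Sofia already connected.
Lima-Riga (15): add — endpoints in different components.
Delhi-Tokyo (19): skip — Delhi and Tokyo already connected.
Delhi-Lima (21): skip — Lima and Delhi already connected.
Lagos-Paris (21): add — endpoints in different components.
Edges rejected before the tree was complete: 3.

3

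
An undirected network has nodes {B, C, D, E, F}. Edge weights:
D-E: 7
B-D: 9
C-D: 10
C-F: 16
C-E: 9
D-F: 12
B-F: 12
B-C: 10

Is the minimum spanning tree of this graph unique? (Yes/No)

No

Sort edges by weight, then run Kruskal:
D-E (7): add. Components now {B} {C} {D,E} {F}
B-D (9): add. Components now {B,D,E} {C} {F}
C-E (9): add. Components now {B,C,D,E} {F}
B-C (10): skip — B and C already connected.
C-D (10): skip — C and D already connected.
B-F (12): add. Components now {B,C,D,E,F}
Non-tree edge D-F has weight 12, equal to the heaviest edge on its tree cycle — swapping gives another MST of the same weight. Not unique.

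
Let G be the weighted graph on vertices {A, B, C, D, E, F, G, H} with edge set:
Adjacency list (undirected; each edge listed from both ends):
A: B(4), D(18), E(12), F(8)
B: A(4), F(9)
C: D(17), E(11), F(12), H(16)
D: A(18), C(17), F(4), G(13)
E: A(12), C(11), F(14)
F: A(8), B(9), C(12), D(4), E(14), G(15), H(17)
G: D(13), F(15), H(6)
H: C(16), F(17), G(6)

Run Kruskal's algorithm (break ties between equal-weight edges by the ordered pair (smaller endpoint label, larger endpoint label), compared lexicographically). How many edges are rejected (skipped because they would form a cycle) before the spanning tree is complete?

Sort edges by weight, then run Kruskal:
A B (4): add — endpoints in different components.
D F (4): add — endpoints in different components.
G H (6): add — endpoints in different components.
A F (8): add — endpoints in different components.
B F (9): skip — B and F already connected.
C E (11): add — endpoints in different components.
A E (12): add — endpoints in different components.
C F (12): skip — C and F already connected.
D G (13): add — endpoints in different components.
Edges rejected before the tree was complete: 2.

2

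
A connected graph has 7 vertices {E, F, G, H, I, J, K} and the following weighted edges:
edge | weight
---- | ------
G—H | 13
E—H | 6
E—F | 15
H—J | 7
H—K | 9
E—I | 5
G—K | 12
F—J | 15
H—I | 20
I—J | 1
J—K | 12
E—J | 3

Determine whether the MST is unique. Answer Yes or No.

Kruskal's algorithm — process edges by increasing weight (ties by edge label):
I—J (1): add — endpoints in different components.
E—J (3): add — endpoints in different components.
E—I (5): skip — E and I already connected.
E—H (6): add — endpoints in different components.
H—J (7): skip — H and J already connected.
H—K (9): add — endpoints in different components.
G—K (12): add — endpoints in different components.
J—K (12): skip — J and K already connected.
G—H (13): skip — G and H already connected.
E—F (15): add — endpoints in different components.
Non-tree edge F—J has weight 15, equal to the heaviest edge on its tree cycle — swapping gives another MST of the same weight. Not unique.

No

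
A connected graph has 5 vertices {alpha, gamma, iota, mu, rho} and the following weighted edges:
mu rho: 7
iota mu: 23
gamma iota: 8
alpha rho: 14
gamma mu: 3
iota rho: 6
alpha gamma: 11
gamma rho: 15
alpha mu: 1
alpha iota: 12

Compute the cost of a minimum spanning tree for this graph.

Kruskal's algorithm — process edges by increasing weight (ties by edge label):
alpha mu (1): add — endpoints in different components.
gamma mu (3): add — endpoints in different components.
iota rho (6): add — endpoints in different components.
mu rho (7): add — endpoints in different components.
MST edges: alpha mu, gamma mu, iota rho, mu rho; total weight 1+3+6+7 = 17.

17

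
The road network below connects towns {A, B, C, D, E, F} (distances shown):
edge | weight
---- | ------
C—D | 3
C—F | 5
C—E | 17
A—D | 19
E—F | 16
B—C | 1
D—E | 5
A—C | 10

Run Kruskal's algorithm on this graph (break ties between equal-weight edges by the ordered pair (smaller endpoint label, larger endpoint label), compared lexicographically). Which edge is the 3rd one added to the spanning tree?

Sort edges by weight, then run Kruskal:
B—C (1): add. Components now {A} {B,C} {D} {E} {F}
C—D (3): add. Components now {A} {B,C,D} {E} {F}
C—F (5): add. Components now {A} {B,C,D,F} {E}
D—E (5): add. Components now {A} {B,C,D,E,F}
A—C (10): add. Components now {A,B,C,D,E,F}
The 3rd edge added is C—F.

C-F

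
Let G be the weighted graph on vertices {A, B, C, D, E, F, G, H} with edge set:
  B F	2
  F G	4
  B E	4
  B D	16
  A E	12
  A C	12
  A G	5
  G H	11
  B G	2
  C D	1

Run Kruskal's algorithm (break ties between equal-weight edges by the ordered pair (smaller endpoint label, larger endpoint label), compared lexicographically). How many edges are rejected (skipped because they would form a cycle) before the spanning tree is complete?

Kruskal: consider edges lightest-first.
C D (1): add — endpoints in different components.
B F (2): add — endpoints in different components.
B G (2): add — endpoints in different components.
B E (4): add — endpoints in different components.
F G (4): skip — F and G already connected.
A G (5): add — endpoints in different components.
G H (11): add — endpoints in different components.
A C (12): add — endpoints in different components.
Edges rejected before the tree was complete: 1.

1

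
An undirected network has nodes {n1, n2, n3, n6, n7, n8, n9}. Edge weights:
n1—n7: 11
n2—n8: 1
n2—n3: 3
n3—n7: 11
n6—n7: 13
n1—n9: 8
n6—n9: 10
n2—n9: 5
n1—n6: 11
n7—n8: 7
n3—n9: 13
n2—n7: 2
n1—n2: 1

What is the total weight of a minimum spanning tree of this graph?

Sort edges by weight, then run Kruskal:
n1—n2 (1): add — endpoints in different components.
n2—n8 (1): add — endpoints in different components.
n2—n7 (2): add — endpoints in different components.
n2—n3 (3): add — endpoints in different components.
n2—n9 (5): add — endpoints in different components.
n7—n8 (7): skip — n7 and n8 already connected.
n1—n9 (8): skip — n1 and n9 already connected.
n6—n9 (10): add — endpoints in different components.
MST edges: n1—n2, n2—n8, n2—n7, n2—n3, n2—n9, n6—n9; total weight 1+1+2+3+5+10 = 22.

22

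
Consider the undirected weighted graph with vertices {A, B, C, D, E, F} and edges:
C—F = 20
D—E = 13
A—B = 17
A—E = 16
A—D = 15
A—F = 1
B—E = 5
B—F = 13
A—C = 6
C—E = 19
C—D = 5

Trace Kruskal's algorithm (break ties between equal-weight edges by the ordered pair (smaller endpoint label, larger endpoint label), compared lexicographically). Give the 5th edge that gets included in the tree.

B-F

Kruskal: consider edges lightest-first.
A—F (1): add. Components now {A,F} {B} {C} {D} {E}
B—E (5): add. Components now {A,F} {B,E} {C} {D}
C—D (5): add. Components now {A,F} {B,E} {C,D}
A—C (6): add. Components now {A,C,D,F} {B,E}
B—F (13): add. Components now {A,B,C,D,E,F}
The 5th edge added is B—F.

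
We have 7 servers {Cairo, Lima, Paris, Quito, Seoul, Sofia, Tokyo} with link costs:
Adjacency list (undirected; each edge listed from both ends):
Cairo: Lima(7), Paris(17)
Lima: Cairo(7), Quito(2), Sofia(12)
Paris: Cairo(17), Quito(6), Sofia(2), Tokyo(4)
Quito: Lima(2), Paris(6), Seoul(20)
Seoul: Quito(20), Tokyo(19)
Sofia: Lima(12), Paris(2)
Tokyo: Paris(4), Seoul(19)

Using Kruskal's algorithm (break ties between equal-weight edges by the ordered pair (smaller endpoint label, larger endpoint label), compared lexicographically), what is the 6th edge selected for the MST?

Seoul-Tokyo

Kruskal: consider edges lightest-first.
Lima Quito (2): add. Components now {Lima,Quito} {Tokyo} {Paris} {Cairo} {Sofia} {Seoul}
Paris Sofia (2): add. Components now {Lima,Quito} {Tokyo} {Paris,Sofia} {Cairo} {Seoul}
Paris Tokyo (4): add. Components now {Lima,Quito} {Paris,Sofia,Tokyo} {Cairo} {Seoul}
Paris Quito (6): add. Components now {Lima,Paris,Quito,Sofia,Tokyo} {Cairo} {Seoul}
Cairo Lima (7): add. Components now {Cairo,Lima,Paris,Quito,Sofia,Tokyo} {Seoul}
Lima Sofia (12): skip — Lima and Sofia already connected.
Cairo Paris (17): skip — Paris and Cairo already connected.
Seoul Tokyo (19): add. Components now {Cairo,Lima,Paris,Quito,Seoul,Sofia,Tokyo}
The 6th edge added is Seoul Tokyo.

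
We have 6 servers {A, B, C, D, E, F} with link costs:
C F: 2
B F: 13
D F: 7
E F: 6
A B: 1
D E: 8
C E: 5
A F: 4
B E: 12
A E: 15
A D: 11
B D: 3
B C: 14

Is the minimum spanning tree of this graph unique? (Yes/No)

Kruskal's algorithm — process edges by increasing weight (ties by edge label):
A B (1): add. Components now {A,B} {C} {D} {E} {F}
C F (2): add. Components now {A,B} {C,F} {D} {E}
B D (3): add. Components now {A,B,D} {C,F} {E}
A F (4): add. Components now {A,B,C,D,F} {E}
C E (5): add. Components now {A,B,C,D,E,F}
Every non-tree edge has weight strictly greater than the heaviest edge on the tree path between its endpoints, so the MST is unique.

Yes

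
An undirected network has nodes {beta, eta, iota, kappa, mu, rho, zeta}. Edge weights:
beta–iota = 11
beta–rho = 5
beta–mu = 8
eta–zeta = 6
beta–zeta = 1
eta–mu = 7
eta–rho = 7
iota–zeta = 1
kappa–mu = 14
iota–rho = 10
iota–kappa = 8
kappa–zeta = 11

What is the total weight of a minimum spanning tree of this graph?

28

Kruskal: consider edges lightest-first.
beta–zeta (1): add. Components now {beta,zeta} {eta} {mu} {iota} {rho} {kappa}
iota–zeta (1): add. Components now {beta,iota,zeta} {eta} {mu} {rho} {kappa}
beta–rho (5): add. Components now {beta,iota,rho,zeta} {eta} {mu} {kappa}
eta–zeta (6): add. Components now {beta,eta,iota,rho,zeta} {mu} {kappa}
eta–mu (7): add. Components now {beta,eta,iota,mu,rho,zeta} {kappa}
eta–rho (7): skip — eta and rho already connected.
beta–mu (8): skip — beta and mu already connected.
iota–kappa (8): add. Components now {beta,eta,iota,kappa,mu,rho,zeta}
MST edges: beta–zeta, iota–zeta, beta–rho, eta–zeta, eta–mu, iota–kappa; total weight 1+1+5+6+7+8 = 28.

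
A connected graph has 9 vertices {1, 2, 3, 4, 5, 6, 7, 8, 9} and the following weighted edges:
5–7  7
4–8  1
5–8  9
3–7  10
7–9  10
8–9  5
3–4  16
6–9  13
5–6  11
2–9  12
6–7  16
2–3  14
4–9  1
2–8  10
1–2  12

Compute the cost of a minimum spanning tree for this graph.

61

Sort edges by weight, then run Kruskal:
4–8 (1): add — endpoints in different components.
4–9 (1): add — endpoints in different components.
8–9 (5): skip — 8 and 9 already connected.
5–7 (7): add — endpoints in different components.
5–8 (9): add — endpoints in different components.
2–8 (10): add — endpoints in different components.
3–7 (10): add — endpoints in different components.
7–9 (10): skip — 7 and 9 already connected.
5–6 (11): add — endpoints in different components.
1–2 (12): add — endpoints in different components.
MST edges: 4–8, 4–9, 5–7, 5–8, 2–8, 3–7, 5–6, 1–2; total weight 1+1+7+9+10+10+11+12 = 61.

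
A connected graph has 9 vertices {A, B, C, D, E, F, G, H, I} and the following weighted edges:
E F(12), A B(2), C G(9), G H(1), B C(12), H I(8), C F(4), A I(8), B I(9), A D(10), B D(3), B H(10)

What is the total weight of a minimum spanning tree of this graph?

47

Grow the tree from D using Prim:
Step 1: cheapest edge leaving the tree is B D (3); add B.
Step 2: cheapest edge leaving the tree is A B (2); add A.
Step 3: cheapest edge leaving the tree is A I (8); add I.
Step 4: cheapest edge leaving the tree is H I (8); add H.
Step 5: cheapest edge leaving the tree is G H (1); add G.
Step 6: cheapest edge leaving the tree is C G (9); add C.
Step 7: cheapest edge leaving the tree is C F (4); add F.
Step 8: cheapest edge leaving the tree is E F (12); add E.
MST edges: B D, A B, A I, H I, G H, C G, C F, E F; total weight 3+2+8+8+1+9+4+12 = 47.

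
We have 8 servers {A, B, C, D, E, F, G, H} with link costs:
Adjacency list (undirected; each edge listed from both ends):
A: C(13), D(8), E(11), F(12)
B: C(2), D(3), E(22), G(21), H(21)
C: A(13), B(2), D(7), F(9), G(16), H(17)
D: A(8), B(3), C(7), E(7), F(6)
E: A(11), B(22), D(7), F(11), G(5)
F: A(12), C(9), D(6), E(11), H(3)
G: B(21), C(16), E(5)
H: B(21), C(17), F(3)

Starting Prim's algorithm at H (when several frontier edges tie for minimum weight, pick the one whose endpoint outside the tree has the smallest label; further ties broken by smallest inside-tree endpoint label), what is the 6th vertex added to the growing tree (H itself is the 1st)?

E

Prim's algorithm from H:
Step 1: cheapest edge leaving the tree is F–H (3); add F.
Step 2: cheapest edge leaving the tree is D–F (6); add D.
Step 3: cheapest edge leaving the tree is B–D (3); add B.
Step 4: cheapest edge leaving the tree is B–C (2); add C.
Step 5: cheapest edge leaving the tree is D–E (7); add E.
Step 6: cheapest edge leaving the tree is E–G (5); add G.
Step 7: cheapest edge leaving the tree is A–D (8); add A.
Vertex order: H, F, D, B, C, E, G, A. The 6th vertex is E.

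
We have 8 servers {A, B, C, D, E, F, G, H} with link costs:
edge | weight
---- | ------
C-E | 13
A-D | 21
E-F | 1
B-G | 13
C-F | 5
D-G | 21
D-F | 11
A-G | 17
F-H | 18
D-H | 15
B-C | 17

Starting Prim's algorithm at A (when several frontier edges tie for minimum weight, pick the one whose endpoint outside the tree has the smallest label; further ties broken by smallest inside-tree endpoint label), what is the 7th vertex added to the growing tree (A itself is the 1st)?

D

Prim, starting at A.
Step 1: frontier [A-G 17, A-D 21] → take A-G (17); add G.
Step 2: frontier [A-D 21, B-G 13, D-G 21] → take B-G (13); add B.
Step 3: frontier [A-D 21, B-C 17, D-G 21] → take B-C (17); add C.
Step 4: frontier [A-D 21, C-F 5, C-E 13, D-G 21] → take C-F (5); add F.
Step 5: frontier [A-D 21, C-E 13, E-F 1, D-F 11, F-H 18, D-G 21] → take E-F (1); add E.
Step 6: frontier [A-D 21, D-F 11, F-H 18, D-G 21] → take D-F (11); add D.
Step 7: frontier [D-H 15, F-H 18] → take D-H (15); add H.
Vertex order: A, G, B, C, F, E, D, H. The 7th vertex is D.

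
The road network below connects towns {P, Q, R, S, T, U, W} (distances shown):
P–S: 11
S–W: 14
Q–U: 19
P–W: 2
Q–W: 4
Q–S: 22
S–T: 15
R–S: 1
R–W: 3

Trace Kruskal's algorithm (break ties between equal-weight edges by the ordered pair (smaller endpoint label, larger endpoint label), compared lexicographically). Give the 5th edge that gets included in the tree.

S-T

Kruskal's algorithm — process edges by increasing weight (ties by edge label):
R–S (1): add — endpoints in different components.
P–W (2): add — endpoints in different components.
R–W (3): add — endpoints in different components.
Q–W (4): add — endpoints in different components.
P–S (11): skip — S and P already connected.
S–W (14): skip — W and S already connected.
S–T (15): add — endpoints in different components.
Q–U (19): add — endpoints in different components.
The 5th edge added is S–T.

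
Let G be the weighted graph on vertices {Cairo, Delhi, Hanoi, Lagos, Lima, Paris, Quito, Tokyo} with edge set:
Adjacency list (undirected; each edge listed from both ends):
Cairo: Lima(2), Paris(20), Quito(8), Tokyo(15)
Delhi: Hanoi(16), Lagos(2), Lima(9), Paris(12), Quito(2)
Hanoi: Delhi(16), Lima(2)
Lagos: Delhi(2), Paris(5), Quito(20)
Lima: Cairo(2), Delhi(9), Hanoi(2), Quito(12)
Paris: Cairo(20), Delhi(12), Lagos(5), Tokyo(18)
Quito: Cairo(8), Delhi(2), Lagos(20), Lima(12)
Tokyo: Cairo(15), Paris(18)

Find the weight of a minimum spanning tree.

Prim, starting at Lagos.
Step 1: cheapest edge leaving the tree is Delhi Lagos (2); add Delhi.
Step 2: cheapest edge leaving the tree is Delhi Quito (2); add Quito.
Step 3: cheapest edge leaving the tree is Lagos Paris (5); add Paris.
Step 4: cheapest edge leaving the tree is Cairo Quito (8); add Cairo.
Step 5: cheapest edge leaving the tree is Cairo Lima (2); add Lima.
Step 6: cheapest edge leaving the tree is Hanoi Lima (2); add Hanoi.
Step 7: cheapest edge leaving the tree is Cairo Tokyo (15); add Tokyo.
MST edges: Delhi Lagos, Delhi Quito, Lagos Paris, Cairo Quito, Cairo Lima, Hanoi Lima, Cairo Tokyo; total weight 2+2+5+8+2+2+15 = 36.

36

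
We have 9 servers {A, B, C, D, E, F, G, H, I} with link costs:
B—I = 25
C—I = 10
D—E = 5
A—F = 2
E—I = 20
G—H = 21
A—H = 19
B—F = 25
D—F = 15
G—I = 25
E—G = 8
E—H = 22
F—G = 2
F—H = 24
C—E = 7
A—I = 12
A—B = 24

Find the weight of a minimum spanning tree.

77

Grow the tree from I using Prim:
Step 1: cheapest edge leaving the tree is C—I (10); add C.
Step 2: cheapest edge leaving the tree is C—E (7); add E.
Step 3: cheapest edge leaving the tree is D—E (5); add D.
Step 4: cheapest edge leaving the tree is E—G (8); add G.
Step 5: cheapest edge leaving the tree is F—G (2); add F.
Step 6: cheapest edge leaving the tree is A—F (2); add A.
Step 7: cheapest edge leaving the tree is A—H (19); add H.
Step 8: cheapest edge leaving the tree is A—B (24); add B.
MST edges: C—I, C—E, D—E, E—G, F—G, A—F, A—H, A—B; total weight 10+7+5+8+2+2+19+24 = 77.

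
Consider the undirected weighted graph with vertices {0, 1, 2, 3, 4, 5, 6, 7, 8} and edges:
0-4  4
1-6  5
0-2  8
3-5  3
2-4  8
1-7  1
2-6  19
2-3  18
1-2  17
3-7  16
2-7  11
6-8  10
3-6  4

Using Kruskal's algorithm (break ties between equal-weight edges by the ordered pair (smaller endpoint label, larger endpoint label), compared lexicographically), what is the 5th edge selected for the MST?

Kruskal: consider edges lightest-first.
1-7 (1): add — endpoints in different components.
3-5 (3): add — endpoints in different components.
0-4 (4): add — endpoints in different components.
3-6 (4): add — endpoints in different components.
1-6 (5): add — endpoints in different components.
0-2 (8): add — endpoints in different components.
2-4 (8): skip — 2 and 4 already connected.
6-8 (10): add — endpoints in different components.
2-7 (11): add — endpoints in different components.
The 5th edge added is 1-6.

1-6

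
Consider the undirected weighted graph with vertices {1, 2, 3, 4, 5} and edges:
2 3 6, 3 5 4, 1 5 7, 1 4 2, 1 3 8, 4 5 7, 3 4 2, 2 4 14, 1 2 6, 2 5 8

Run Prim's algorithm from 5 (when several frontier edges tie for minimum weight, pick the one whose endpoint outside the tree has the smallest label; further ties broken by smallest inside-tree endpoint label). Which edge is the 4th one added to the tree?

1-2

Prim, starting at 5.
Step 1: cheapest edge leaving the tree is 3 5 (4); add 3.
Step 2: cheapest edge leaving the tree is 3 4 (2); add 4.
Step 3: cheapest edge leaving the tree is 1 4 (2); add 1.
Step 4: cheapest edge leaving the tree is 1 2 (6); add 2.
The 4th edge added is 1 2.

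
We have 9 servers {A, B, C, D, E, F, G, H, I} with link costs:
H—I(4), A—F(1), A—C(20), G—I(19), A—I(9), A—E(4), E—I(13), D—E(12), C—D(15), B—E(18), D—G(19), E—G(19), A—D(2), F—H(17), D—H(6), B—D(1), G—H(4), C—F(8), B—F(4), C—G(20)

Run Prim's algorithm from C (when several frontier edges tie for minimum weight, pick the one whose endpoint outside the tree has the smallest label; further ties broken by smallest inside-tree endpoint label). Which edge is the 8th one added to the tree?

Prim, starting at C.
Step 1: cheapest edge leaving the tree is C—F (8); add F.
Step 2: cheapest edge leaving the tree is A—F (1); add A.
Step 3: cheapest edge leaving the tree is A—D (2); add D.
Step 4: cheapest edge leaving the tree is B—D (1); add B.
Step 5: cheapest edge leaving the tree is A—E (4); add E.
Step 6: cheapest edge leaving the tree is D—H (6); add H.
Step 7: cheapest edge leaving the tree is G—H (4); add G.
Step 8: cheapest edge leaving the tree is H—I (4); add I.
The 8th edge added is H—I.

H-I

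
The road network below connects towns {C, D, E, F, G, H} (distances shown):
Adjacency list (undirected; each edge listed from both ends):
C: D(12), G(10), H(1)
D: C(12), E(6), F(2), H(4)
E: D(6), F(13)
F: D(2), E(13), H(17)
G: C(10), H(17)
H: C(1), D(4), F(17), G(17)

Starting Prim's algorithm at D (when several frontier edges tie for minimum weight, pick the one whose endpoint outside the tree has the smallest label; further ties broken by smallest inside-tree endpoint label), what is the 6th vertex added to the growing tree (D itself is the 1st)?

G

Prim's algorithm from D:
Step 1: frontier [D—F 2, D—H 4, D—E 6, C—D 12] → take D—F (2); add F.
Step 2: frontier [D—H 4, D—E 6, C—D 12, E—F 13, F—H 17] → take D—H (4); add H.
Step 3: frontier [D—E 6, C—D 12, E—F 13, C—H 1, G—H 17] → take C—H (1); add C.
Step 4: frontier [C—G 10, D—E 6, E—F 13, G—H 17] → take D—E (6); add E.
Step 5: frontier [C—G 10, G—H 17] → take C—G (10); add G.
Vertex order: D, F, H, C, E, G. The 6th vertex is G.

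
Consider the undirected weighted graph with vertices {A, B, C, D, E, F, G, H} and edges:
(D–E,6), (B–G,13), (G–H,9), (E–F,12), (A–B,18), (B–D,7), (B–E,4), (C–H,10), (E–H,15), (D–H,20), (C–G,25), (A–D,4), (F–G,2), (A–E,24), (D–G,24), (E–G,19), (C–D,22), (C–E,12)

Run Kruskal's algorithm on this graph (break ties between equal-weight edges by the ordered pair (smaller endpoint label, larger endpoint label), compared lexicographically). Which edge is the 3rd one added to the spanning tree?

B-E

Sort edges by weight, then run Kruskal:
F–G (2): add — endpoints in different components.
A–D (4): add — endpoints in different components.
B–E (4): add — endpoints in different components.
D–E (6): add — endpoints in different components.
B–D (7): skip — B and D already connected.
G–H (9): add — endpoints in different components.
C–H (10): add — endpoints in different components.
C–E (12): add — endpoints in different components.
The 3rd edge added is B–E.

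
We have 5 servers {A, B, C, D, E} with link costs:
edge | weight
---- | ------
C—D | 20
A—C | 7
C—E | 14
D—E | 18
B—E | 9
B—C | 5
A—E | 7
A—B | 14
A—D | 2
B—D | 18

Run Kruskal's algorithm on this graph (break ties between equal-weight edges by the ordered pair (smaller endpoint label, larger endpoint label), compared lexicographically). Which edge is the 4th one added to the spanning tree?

A-E

Kruskal: consider edges lightest-first.
A—D (2): add — endpoints in different components.
B—C (5): add — endpoints in different components.
A—C (7): add — endpoints in different components.
A—E (7): add — endpoints in different components.
The 4th edge added is A—E.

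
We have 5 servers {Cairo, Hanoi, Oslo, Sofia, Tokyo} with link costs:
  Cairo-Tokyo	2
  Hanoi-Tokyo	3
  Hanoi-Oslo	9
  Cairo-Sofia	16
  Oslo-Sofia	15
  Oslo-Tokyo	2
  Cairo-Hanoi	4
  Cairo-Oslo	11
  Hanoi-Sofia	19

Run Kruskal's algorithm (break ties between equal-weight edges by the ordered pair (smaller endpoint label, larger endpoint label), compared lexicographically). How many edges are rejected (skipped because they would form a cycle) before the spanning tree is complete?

3

Kruskal: consider edges lightest-first.
Cairo-Tokyo (2): add. Components now {Oslo} {Cairo,Tokyo} {Hanoi} {Sofia}
Oslo-Tokyo (2): add. Components now {Cairo,Oslo,Tokyo} {Hanoi} {Sofia}
Hanoi-Tokyo (3): add. Components now {Cairo,Hanoi,Oslo,Tokyo} {Sofia}
Cairo-Hanoi (4): skip — Cairo and Hanoi already connected.
Hanoi-Oslo (9): skip — Oslo and Hanoi already connected.
Cairo-Oslo (11): skip — Oslo and Cairo already connected.
Oslo-Sofia (15): add. Components now {Cairo,Hanoi,Oslo,Sofia,Tokyo}
Edges rejected before the tree was complete: 3.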